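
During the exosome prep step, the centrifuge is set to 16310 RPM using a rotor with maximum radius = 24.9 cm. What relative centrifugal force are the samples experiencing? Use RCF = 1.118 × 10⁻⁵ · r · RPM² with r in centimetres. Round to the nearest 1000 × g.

≈ 74000 ×g

RCF = 1.118 × 10⁻⁵ × 24.9 × (16310)² = 1.118 × 10⁻⁵ × 24.9 × 266,016,100 ≈ 74,054.1 × g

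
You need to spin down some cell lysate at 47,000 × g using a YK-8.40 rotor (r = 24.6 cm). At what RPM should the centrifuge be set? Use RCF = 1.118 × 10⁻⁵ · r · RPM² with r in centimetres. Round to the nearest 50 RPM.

13050 RPM

47,000 = 1.118 × 10⁻⁵ × 24.6 × N²
N² = 47,000 / (27.5028 × 10⁻⁵) = 170,891,691
N ≈ √170,891,691 ≈ 13,072.6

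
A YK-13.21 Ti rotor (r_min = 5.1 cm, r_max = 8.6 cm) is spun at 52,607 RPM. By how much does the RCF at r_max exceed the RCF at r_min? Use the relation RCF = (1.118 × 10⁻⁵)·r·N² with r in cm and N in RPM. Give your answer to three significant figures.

108000 ×g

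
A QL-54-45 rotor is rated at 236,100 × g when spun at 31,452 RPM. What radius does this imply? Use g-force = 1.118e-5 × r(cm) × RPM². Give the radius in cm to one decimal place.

RCF = 1.118 × 10⁻⁵ × r × N²
236100 = 1.118 × 10⁻⁵ × r × (31452)²
r = 236100 / (1.118 × 10⁻⁵ × 989,228,304) = 236100 / 11059.57 ≈ 21.348 cm

r ≈ 21.3 cm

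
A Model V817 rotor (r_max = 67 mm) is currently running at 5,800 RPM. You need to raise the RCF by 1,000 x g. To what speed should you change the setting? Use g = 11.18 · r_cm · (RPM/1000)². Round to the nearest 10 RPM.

r = 67 mm = 6.7 cm
Current RCF = 11.18 × 6.7 × (5.8)² = 11.18 × 6.7 × 33.64 ≈ 2,519.8 × g
Target RCF = 2,519.8 + 1,000 = 3,519.8 × g
(N/1000)² = 3,519.8 / 74.906 = 46.98956
N = 1000 × √46.98956 ≈ 6,854.9

N₂ ≈ 6850 RPM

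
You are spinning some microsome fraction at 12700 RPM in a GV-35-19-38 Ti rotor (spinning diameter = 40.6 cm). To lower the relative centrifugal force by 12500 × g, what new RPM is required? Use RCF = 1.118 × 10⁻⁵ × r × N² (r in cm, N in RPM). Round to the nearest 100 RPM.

N₂ ≈ 10300 RPM

r = 40.6 / 2 = 20.3 cm
Current RCF = 1.118 × 10⁻⁵ × 20.3 × (12700)² = 1.118 × 10⁻⁵ × 20.3 × 161,290,000 ≈ 36,605.4 × g
Target RCF = 36,605.4 − 12,500 = 24,105.4 × g
N² = 24,105.4 / (22.6954 × 10⁻⁵) = 106,212,713
N ≈ √106,212,713 ≈ 10,306.0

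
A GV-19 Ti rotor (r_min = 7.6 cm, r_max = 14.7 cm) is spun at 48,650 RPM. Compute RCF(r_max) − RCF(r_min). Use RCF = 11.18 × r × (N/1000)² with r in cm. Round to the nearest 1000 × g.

188000 × g

RCF_max = 11.18 × 14.7 × (48.65)² = 11.18 × 14.7 × 2,366.8225 ≈ 388,977.8 × g
RCF_min = 11.18 × 7.6 × (48.65)² = 11.18 × 7.6 × 2,366.8225 ≈ 201,104.2 × g
ΔRCF = 388,977.8 − 201,104.2 = 187,873.6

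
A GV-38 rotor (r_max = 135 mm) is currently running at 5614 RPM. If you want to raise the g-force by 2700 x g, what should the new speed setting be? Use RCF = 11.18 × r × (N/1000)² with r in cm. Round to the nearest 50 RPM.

7050 RPM

r = 135 mm = 13.5 cm
Current RCF = 11.18 × 13.5 × (5.614)² = 11.18 × 13.5 × 31.516996 ≈ 4,756.9 × g
Target RCF = 4,756.9 + 2,700 = 7,456.9 × g
(N/1000)² = 7,456.9 / 150.93 = 49.40635
N = 1000 × √49.40635 ≈ 7,029.0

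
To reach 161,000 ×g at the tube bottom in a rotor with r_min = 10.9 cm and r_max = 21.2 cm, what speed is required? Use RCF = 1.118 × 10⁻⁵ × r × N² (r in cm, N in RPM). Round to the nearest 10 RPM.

Use r_max = 21.2 cm.
161,000 = 1.118 × 10⁻⁵ × 21.2 × N²
N² = 161,000 / (23.7016 × 10⁻⁵) = 679,279,036
N ≈ √679,279,036 ≈ 26,063.0

N ≈ 26060 RPM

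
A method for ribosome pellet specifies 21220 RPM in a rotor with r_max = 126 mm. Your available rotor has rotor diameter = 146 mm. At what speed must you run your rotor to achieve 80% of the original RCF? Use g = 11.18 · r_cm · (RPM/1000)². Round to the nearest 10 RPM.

24940 RPM

Original rotor: r = 126 mm = 12.6 cm
RCF_original = 11.18 × 12.6 × (21.22)² = 11.18 × 12.6 × 450.2884 ≈ 63,431.2 × g
Target RCF = 0.8 × 63,431.2 ≈ 50,745 × g
Your rotor: r = 146 mm / 2 = 73 mm = 7.3 cm
50,745 = 11.18 × 7.3 × (N/1000)²
(N/1000)² = 50,745 / 81.614 = 621.7683
N = 1000 × √621.7683 ≈ 24,935.3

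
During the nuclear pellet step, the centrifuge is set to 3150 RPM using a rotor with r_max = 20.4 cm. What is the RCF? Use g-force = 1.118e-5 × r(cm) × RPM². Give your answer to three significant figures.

RCF = 1.118 × 10⁻⁵ × r × N²
RCF = 1.118 × 10⁻⁵ × 20.4 × (3150)² = 1.118 × 10⁻⁵ × 20.4 × 9,922,500 ≈ 2,263 × g

RCF ≈ 2260 ×g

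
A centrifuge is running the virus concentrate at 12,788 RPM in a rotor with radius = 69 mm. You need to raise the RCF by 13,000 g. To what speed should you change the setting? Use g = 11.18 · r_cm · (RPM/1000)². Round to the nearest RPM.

≈ 18222 RPM

r = 69 mm = 6.9 cm
Current RCF = 11.18 × 6.9 × (12.788)² = 11.18 × 6.9 × 163.532944 ≈ 12,615.3 × g
Target RCF = 12,615.3 + 13,000 = 25,615.3 × g
(N/1000)² = 25,615.3 / 77.142 = 332.0539
N = 1000 × √332.0539 ≈ 18,222.3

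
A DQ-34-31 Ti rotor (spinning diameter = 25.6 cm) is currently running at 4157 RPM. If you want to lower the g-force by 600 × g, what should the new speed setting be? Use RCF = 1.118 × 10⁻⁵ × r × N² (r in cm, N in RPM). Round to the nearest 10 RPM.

N₂ ≈ 3620 RPM

r = 25.6 / 2 = 12.8 cm
Current RCF = 1.118 × 10⁻⁵ × 12.8 × (4157)² = 1.118 × 10⁻⁵ × 12.8 × 17,280,649 ≈ 2,472.9 × g
Target RCF = 2,472.9 − 600 = 1,872.9 × g
N² = 1,872.9 / (14.3104 × 10⁻⁵) = 13,087,684
N ≈ √13,087,684 ≈ 3,617.7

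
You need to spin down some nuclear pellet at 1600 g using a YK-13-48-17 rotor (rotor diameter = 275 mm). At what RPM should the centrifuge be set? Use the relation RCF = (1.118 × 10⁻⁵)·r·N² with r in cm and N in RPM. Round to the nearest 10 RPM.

r = 275 mm / 2 = 137.5 mm = 13.75 cm
RCF = 1.118 × 10⁻⁵ × r × N²
1,600 = 1.118 × 10⁻⁵ × 13.75 × N²
N² = 1,600 / (15.3725 × 10⁻⁵) = 10,408,196
N ≈ √10,408,196 ≈ 3,226.2

≈ 3230 RPM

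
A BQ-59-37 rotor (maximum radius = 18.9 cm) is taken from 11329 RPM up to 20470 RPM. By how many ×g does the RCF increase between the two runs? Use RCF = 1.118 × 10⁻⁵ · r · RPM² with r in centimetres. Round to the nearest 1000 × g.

RCF₁ = 1.118 × 10⁻⁵ × 18.9 × (11329)² = 1.118 × 10⁻⁵ × 18.9 × 128,346,241 ≈ 27,119.8 × g
RCF₂ = 1.118 × 10⁻⁵ × 18.9 × (20470)² = 1.118 × 10⁻⁵ × 18.9 × 419,020,900 ≈ 88,540 × g
Increase = 88,540 − 27,119.8 = 61,420.2

≈ 61000 ×g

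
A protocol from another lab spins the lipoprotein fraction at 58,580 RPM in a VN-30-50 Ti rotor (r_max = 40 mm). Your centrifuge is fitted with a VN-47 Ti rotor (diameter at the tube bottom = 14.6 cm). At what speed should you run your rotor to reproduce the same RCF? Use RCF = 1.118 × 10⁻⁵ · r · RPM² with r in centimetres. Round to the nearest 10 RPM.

Original rotor: r = 40 mm = 4.0 cm
RCF_original = 1.118 × 10⁻⁵ × 4 × (58580)² = 1.118 × 10⁻⁵ × 4 × 3,431,616,400 ≈ 153,461.9 × g
Your rotor: r = 14.6 / 2 = 7.3 cm
153,461.9 = 1.118 × 10⁻⁵ × 7.3 × N²
N² = 153,461.9 / (8.1614 × 10⁻⁵) = 1,880,337,932
N ≈ √1,880,337,932 ≈ 43,362.9

≈ 43360 RPM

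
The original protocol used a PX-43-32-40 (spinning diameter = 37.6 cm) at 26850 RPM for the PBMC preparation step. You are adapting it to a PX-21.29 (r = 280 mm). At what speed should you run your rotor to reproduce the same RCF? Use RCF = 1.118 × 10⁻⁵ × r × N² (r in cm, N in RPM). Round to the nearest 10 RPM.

Original rotor: r = 37.6 / 2 = 18.8 cm
RCF_original = 1.118 × 10⁻⁵ × 18.8 × (26850)² = 1.118 × 10⁻⁵ × 18.8 × 720,922,500 ≈ 151,526.4 × g
Your rotor: r = 280 mm = 28.0 cm
151,526.4 = 1.118 × 10⁻⁵ × 28 × N²
N² = 151,526.4 / (31.304 × 10⁻⁵) = 484,048,045
N ≈ √484,048,045 ≈ 22,001.1

22000 RPM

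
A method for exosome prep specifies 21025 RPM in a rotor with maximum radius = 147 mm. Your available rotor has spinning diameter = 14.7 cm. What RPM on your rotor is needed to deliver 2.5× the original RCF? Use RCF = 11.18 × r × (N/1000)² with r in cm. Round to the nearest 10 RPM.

Original rotor: r = 147 mm = 14.7 cm
RCF = 11.18 × r × (N/1000)²
RCF_original = 11.18 × 14.7 × (21.025)² = 11.18 × 14.7 × 442.050625 ≈ 72,649.3 × g
Target RCF = 2.5 × 72,649.3 ≈ 181,623.2 × g
Your rotor: r = 14.7 / 2 = 7.35 cm
181,623.2 = 11.18 × 7.35 × (N/1000)²
(N/1000)² = 181,623.2 / 82.173 = 2210.254
N = 1000 × √2210.254 ≈ 47,013.3

≈ 47010 RPM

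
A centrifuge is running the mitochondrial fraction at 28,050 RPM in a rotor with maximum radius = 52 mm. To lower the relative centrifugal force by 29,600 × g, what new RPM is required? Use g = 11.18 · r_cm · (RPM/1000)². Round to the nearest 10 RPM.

16660 RPM

r = 52 mm = 5.2 cm
Current RCF = 11.18 × 5.2 × (28.05)² = 11.18 × 5.2 × 786.8025 ≈ 45,741.6 × g
Target RCF = 45,741.6 − 29,600 = 16,141.6 × g
(N/1000)² = 16,141.6 / 58.136 = 277.6524
N = 1000 × √277.6524 ≈ 16,662.9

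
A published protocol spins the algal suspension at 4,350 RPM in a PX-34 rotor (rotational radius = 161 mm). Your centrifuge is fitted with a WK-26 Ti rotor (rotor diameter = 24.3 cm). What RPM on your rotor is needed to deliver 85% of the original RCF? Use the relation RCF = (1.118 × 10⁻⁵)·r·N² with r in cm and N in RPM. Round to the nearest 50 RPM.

4600 RPM

Original rotor: r = 161 mm = 16.1 cm
RCF_original = 1.118 × 10⁻⁵ × 16.1 × (4350)² = 1.118 × 10⁻⁵ × 16.1 × 18,922,500 ≈ 3,406 × g
Target RCF = 0.85 × 3,406 ≈ 2,895.1 × g
Your rotor: r = 24.3 / 2 = 12.15 cm
2,895.1 = 1.118 × 10⁻⁵ × 12.15 × N²
N² = 2,895.1 / (13.5837 × 10⁻⁵) = 21,313,044
N ≈ √21,313,044 ≈ 4,616.6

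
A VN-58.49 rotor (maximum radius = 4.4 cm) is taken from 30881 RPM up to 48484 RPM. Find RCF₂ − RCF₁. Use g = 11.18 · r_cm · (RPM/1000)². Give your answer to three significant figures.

RCF₁ = 11.18 × 4.4 × (30.881)² = 11.18 × 4.4 × 953.636161 ≈ 46,911.3 × g
RCF₂ = 11.18 × 4.4 × (48.484)² = 11.18 × 4.4 × 2,350.698256 ≈ 115,635.5 × g
Increase = 115,635.5 − 46,911.3 = 68,724.2

68700 × g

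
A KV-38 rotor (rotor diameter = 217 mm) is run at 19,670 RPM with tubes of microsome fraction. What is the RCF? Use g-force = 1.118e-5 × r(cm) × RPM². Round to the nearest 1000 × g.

r = 217 mm / 2 = 108.5 mm = 10.85 cm
RCF = 1.118 × 10⁻⁵ × r × N²
RCF = 1.118 × 10⁻⁵ × 10.85 × (19670)² = 1.118 × 10⁻⁵ × 10.85 × 386,908,900 ≈ 46,933.2 × g

47000 ×g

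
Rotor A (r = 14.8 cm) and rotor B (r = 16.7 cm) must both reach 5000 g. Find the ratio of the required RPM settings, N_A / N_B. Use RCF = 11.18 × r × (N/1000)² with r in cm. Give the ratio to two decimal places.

1.06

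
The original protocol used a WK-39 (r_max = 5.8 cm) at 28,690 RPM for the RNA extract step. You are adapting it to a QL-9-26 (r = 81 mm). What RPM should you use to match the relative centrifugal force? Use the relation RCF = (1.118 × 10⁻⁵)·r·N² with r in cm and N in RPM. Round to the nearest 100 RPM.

≈ 24300 RPM

RCF_original = 1.118 × 10⁻⁵ × 5.8 × (28690)² = 1.118 × 10⁻⁵ × 5.8 × 823,116,100 ≈ 53,374.1 × g
Your rotor: r = 81 mm = 8.1 cm
53,374.1 = 1.118 × 10⁻⁵ × 8.1 × N²
N² = 53,374.1 / (9.0558 × 10⁻⁵) = 589,391,329
N ≈ √589,391,329 ≈ 24,277.4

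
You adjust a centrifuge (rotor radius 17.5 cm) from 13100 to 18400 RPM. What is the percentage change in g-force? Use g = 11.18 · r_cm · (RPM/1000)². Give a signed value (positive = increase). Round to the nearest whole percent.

RCF ∝ N², so the ratio is (18400/13100)² = (1.404580)² = 1.9728.
Change = 1.9728 − 1 = +0.9728 → +97.3%.

+97%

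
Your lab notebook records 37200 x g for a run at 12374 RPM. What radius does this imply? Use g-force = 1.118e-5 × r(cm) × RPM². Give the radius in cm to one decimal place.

37200 = 1.118 × 10⁻⁵ × r × (12374)²
r = 37200 / (1.118 × 10⁻⁵ × 153,115,876) = 37200 / 1711.835 ≈ 21.731 cm

r ≈ 21.7 cm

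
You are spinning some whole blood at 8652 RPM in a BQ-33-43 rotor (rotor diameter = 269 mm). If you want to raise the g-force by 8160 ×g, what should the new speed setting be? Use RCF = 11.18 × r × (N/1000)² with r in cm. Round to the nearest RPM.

r = 269 mm / 2 = 134.5 mm = 13.45 cm
Current RCF = 11.18 × 13.45 × (8.652)² = 11.18 × 13.45 × 74.857104 ≈ 11,256.3 × g
Target RCF = 11,256.3 + 8,160 = 19,416.3 × g
(N/1000)² = 19,416.3 / 150.371 = 129.1226
N = 1000 × √129.1226 ≈ 11,363.2

N₂ ≈ 11363 RPM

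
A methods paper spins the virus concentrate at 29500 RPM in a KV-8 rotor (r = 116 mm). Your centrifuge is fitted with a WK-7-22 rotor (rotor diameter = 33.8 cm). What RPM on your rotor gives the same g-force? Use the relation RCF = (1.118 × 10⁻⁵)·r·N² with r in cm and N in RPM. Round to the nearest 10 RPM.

Original rotor: r = 116 mm = 11.6 cm
RCF_original = 1.118 × 10⁻⁵ × 11.6 × (29500)² = 1.118 × 10⁻⁵ × 11.6 × 870,250,000 ≈ 112,861 × g
Your rotor: r = 33.8 / 2 = 16.9 cm
112,861 = 1.118 × 10⁻⁵ × 16.9 × N²
N² = 112,861 / (18.8942 × 10⁻⁵) = 597,331,456
N ≈ √597,331,456 ≈ 24,440.4

24440 RPM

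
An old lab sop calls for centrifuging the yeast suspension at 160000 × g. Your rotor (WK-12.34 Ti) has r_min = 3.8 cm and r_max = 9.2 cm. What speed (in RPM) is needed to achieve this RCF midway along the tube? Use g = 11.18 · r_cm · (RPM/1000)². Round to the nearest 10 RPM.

N ≈ 46920 RPM

r_avg = (3.8 + 9.2) / 2 = 6.5 cm
160,000 = 11.18 × 6.5 × (N/1000)²
(N/1000)² = 160,000 / 72.67 = 2201.734
N = 1000 × √2201.734 ≈ 46,922.6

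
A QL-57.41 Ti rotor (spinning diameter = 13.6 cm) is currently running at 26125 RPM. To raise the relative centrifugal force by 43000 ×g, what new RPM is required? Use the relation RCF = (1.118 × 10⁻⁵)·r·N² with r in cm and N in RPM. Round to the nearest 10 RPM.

≈ 35330 RPM

r = 13.6 / 2 = 6.8 cm
Current RCF = 1.118 × 10⁻⁵ × 6.8 × (26125)² = 1.118 × 10⁻⁵ × 6.8 × 682,515,625 ≈ 51,887.6 × g
Target RCF = 51,887.6 + 43,000 = 94,887.6 × g
N² = 94,887.6 / (7.6024 × 10⁻⁵) = 1,248,126,907
N ≈ √1,248,126,907 ≈ 35,328.8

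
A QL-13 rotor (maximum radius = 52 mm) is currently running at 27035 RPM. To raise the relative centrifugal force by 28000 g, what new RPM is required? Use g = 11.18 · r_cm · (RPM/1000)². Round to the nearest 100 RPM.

≈ 34800 RPM

r = 52 mm = 5.2 cm
Current RCF = 11.18 × 5.2 × (27.035)² = 11.18 × 5.2 × 730.891225 ≈ 42,491.1 × g
Target RCF = 42,491.1 + 28,000 = 70,491.1 × g
(N/1000)² = 70,491.1 / 58.136 = 1212.521
N = 1000 × √1212.521 ≈ 34,821.3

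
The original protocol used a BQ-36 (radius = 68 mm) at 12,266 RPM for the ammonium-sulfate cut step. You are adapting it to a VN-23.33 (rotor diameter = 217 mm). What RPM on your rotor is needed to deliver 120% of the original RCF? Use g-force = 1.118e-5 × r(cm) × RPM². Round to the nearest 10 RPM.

10640 RPM

Original rotor: r = 68 mm = 6.8 cm
RCF = 1.118 × 10⁻⁵ × r × N²
RCF_original = 1.118 × 10⁻⁵ × 6.8 × (12266)² = 1.118 × 10⁻⁵ × 6.8 × 150,454,756 ≈ 11,438.2 × g
Target RCF = 1.2 × 11,438.2 ≈ 13,725.8 × g
Your rotor: r = 217 mm / 2 = 108.5 mm = 10.85 cm
13,725.8 = 1.118 × 10⁻⁵ × 10.85 × N²
N² = 13,725.8 / (12.1303 × 10⁻⁵) = 113,153,014
N ≈ √113,153,014 ≈ 10,637.3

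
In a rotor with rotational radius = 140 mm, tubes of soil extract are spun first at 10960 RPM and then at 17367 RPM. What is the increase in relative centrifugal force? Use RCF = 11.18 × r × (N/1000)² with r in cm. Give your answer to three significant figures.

28400 ×g

r = 140 mm = 14.0 cm
RCF₁ = 11.18 × 14 × (10.96)² = 11.18 × 14 × 120.1216 ≈ 18,801.4 × g
RCF₂ = 11.18 × 14 × (17.367)² = 11.18 × 14 × 301.612689 ≈ 47,208.4 × g
Increase = 47,208.4 − 18,801.4 = 28,407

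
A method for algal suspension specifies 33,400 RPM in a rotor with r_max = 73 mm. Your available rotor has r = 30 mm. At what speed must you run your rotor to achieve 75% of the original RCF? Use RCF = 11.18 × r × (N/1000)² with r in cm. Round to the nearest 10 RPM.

Original rotor: r = 73 mm = 7.3 cm
RCF_original = 11.18 × 7.3 × (33.4)² = 11.18 × 7.3 × 1,115.56 ≈ 91,045.3 × g
Target RCF = 0.75 × 91,045.3 ≈ 68,284 × g
Your rotor: r = 30 mm = 3.0 cm
68,284 = 11.18 × 3 × (N/1000)²
(N/1000)² = 68,284 / 33.54 = 2035.897
N = 1000 × √2035.897 ≈ 45,120.9

≈ 45120 RPM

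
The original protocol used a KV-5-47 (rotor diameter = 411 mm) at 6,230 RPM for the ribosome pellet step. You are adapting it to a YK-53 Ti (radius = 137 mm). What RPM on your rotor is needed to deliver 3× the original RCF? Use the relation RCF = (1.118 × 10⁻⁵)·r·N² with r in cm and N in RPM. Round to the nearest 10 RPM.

≈ 13220 RPM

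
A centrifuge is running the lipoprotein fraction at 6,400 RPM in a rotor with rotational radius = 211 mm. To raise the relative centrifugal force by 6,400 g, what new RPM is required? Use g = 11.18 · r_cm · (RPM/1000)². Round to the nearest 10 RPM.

r = 211 mm = 21.1 cm
Current RCF = 11.18 × 21.1 × (6.4)² = 11.18 × 21.1 × 40.96 ≈ 9,662.4 × g
Target RCF = 9,662.4 + 6,400 = 16,062.4 × g
(N/1000)² = 16,062.4 / 235.898 = 68.09045
N = 1000 × √68.09045 ≈ 8,251.7

≈ 8250 RPM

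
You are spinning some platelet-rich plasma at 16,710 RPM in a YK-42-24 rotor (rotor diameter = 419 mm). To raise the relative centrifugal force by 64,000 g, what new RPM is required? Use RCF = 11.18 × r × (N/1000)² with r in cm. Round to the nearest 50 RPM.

≈ 23500 RPM

r = 419 mm / 2 = 209.5 mm = 20.95 cm
Current RCF = 11.18 × 20.95 × (16.71)² = 11.18 × 20.95 × 279.2241 ≈ 65,400.1 × g
Target RCF = 65,400.1 + 64,000 = 129,400.1 × g
(N/1000)² = 129,400.1 / 234.221 = 552.4701
N = 1000 × √552.4701 ≈ 23,504.7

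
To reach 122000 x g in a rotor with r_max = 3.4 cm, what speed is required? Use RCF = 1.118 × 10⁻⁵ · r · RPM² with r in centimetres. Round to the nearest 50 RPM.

122,000 = 1.118 × 10⁻⁵ × 3.4 × N²
N² = 122,000 / (3.8012 × 10⁻⁵) = 3,209,512,785
N ≈ √3,209,512,785 ≈ 56,652.6

≈ 56650 RPM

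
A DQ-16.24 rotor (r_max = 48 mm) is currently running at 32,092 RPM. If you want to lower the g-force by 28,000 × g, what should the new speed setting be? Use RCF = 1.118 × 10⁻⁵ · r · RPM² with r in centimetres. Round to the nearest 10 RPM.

N₂ ≈ 22540 RPM

r = 48 mm = 4.8 cm
Current RCF = 1.118 × 10⁻⁵ × 4.8 × (32092)² = 1.118 × 10⁻⁵ × 4.8 × 1,029,896,464 ≈ 55,268.4 × g
Target RCF = 55,268.4 − 28,000 = 27,268.4 × g
N² = 27,268.4 / (5.3664 × 10⁻⁵) = 508,132,081
N ≈ √508,132,081 ≈ 22,541.8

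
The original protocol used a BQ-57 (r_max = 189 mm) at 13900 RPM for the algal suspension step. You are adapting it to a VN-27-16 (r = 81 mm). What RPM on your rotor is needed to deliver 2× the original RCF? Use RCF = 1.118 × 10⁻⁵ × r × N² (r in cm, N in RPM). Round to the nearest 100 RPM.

Original rotor: r = 189 mm = 18.9 cm
RCF_original = 1.118 × 10⁻⁵ × 18.9 × (13900)² = 1.118 × 10⁻⁵ × 18.9 × 193,210,000 ≈ 40,825.7 × g
Target RCF = 2 × 40,825.7 ≈ 81,651.4 × g
Your rotor: r = 81 mm = 8.1 cm
81,651.4 = 1.118 × 10⁻⁵ × 8.1 × N²
N² = 81,651.4 / (9.0558 × 10⁻⁵) = 901,647,563
N ≈ √901,647,563 ≈ 30,027.4

30000 RPM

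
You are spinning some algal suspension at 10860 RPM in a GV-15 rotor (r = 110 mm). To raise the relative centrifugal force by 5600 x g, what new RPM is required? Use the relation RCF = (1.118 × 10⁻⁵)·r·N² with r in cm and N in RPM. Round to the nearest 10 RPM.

r = 110 mm = 11.0 cm
Current RCF = 1.118 × 10⁻⁵ × 11 × (10860)² = 1.118 × 10⁻⁵ × 11 × 117,939,600 ≈ 14,504.2 × g
Target RCF = 14,504.2 + 5,600 = 20,104.2 × g
N² = 20,104.2 / (12.298 × 10⁻⁵) = 163,475,362
N ≈ √163,475,362 ≈ 12,785.7

≈ 12790 RPM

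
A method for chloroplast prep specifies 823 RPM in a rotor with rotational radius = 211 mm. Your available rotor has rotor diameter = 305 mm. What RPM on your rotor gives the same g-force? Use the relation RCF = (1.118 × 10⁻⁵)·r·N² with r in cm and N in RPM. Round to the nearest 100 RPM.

1000 RPM

Original rotor: r = 211 mm = 21.1 cm
RCF = 1.118 × 10⁻⁵ × r × N²
RCF_original = 1.118 × 10⁻⁵ × 21.1 × (823)² = 1.118 × 10⁻⁵ × 21.1 × 677,329 ≈ 159.8 × g
Your rotor: r = 305 mm / 2 = 152.5 mm = 15.25 cm
159.8 = 1.118 × 10⁻⁵ × 15.25 × N²
N² = 159.8 / (17.0495 × 10⁻⁵) = 937,271
N ≈ √937,271 ≈ 968.1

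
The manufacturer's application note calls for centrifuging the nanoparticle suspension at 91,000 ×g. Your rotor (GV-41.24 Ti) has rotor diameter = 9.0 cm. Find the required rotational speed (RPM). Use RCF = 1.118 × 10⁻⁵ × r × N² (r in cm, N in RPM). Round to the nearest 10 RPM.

r = 9.0 / 2 = 4.5 cm
RCF = 1.118 × 10⁻⁵ × r × N²
91,000 = 1.118 × 10⁻⁵ × 4.5 × N²
N² = 91,000 / (5.031 × 10⁻⁵) = 1,808,785,530
N ≈ √1,808,785,530 ≈ 42,529.8

42530 RPM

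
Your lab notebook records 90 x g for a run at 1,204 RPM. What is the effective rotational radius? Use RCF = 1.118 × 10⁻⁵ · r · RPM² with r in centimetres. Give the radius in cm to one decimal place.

r ≈ 5.6 cm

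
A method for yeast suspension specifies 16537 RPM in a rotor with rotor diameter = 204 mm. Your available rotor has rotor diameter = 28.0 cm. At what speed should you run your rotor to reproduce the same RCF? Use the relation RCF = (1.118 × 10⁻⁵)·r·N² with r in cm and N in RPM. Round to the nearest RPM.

Original rotor: r = 204 mm / 2 = 102 mm = 10.2 cm
RCF_original = 1.118 × 10⁻⁵ × 10.2 × (16537)² = 1.118 × 10⁻⁵ × 10.2 × 273,472,369 ≈ 31,185.7 × g
Your rotor: r = 28.0 / 2 = 14 cm
31,185.7 = 1.118 × 10⁻⁵ × 14 × N²
N² = 31,185.7 / (15.652 × 10⁻⁵) = 199,244,186
N ≈ √199,244,186 ≈ 14,115.4

14115 RPM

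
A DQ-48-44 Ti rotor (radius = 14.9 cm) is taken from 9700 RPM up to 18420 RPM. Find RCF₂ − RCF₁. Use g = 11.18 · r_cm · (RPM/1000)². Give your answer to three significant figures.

≈ 40800 × g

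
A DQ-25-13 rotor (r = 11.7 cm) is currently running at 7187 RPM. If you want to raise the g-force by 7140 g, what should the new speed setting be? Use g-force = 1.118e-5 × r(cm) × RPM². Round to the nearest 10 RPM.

Current RCF = 1.118 × 10⁻⁵ × 11.7 × (7187)² = 1.118 × 10⁻⁵ × 11.7 × 51,652,969 ≈ 6,756.5 × g
Target RCF = 6,756.5 + 7,140 = 13,896.5 × g
N² = 13,896.5 / (13.0806 × 10⁻⁵) = 106,237,481
N ≈ √106,237,481 ≈ 10,307.2

10310 RPM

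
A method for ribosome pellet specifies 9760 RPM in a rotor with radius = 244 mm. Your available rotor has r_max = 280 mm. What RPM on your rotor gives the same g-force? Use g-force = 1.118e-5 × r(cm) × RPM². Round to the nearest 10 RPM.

Original rotor: r = 244 mm = 24.4 cm
RCF = 1.118 × 10⁻⁵ × r × N²
RCF_original = 1.118 × 10⁻⁵ × 24.4 × (9760)² = 1.118 × 10⁻⁵ × 24.4 × 95,257,600 ≈ 25,985.5 × g
Your rotor: r = 280 mm = 28.0 cm
25,985.5 = 1.118 × 10⁻⁵ × 28 × N²
N² = 25,985.5 / (31.304 × 10⁻⁵) = 83,010,158
N ≈ √83,010,158 ≈ 9,111.0

9110 RPM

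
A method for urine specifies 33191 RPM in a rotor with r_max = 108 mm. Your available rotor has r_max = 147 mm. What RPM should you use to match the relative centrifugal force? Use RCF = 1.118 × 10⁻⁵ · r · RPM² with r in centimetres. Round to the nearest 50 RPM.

Original rotor: r = 108 mm = 10.8 cm
RCF_original = 1.118 × 10⁻⁵ × 10.8 × (33191)² = 1.118 × 10⁻⁵ × 10.8 × 1,101,642,481 ≈ 133,016.7 × g
Your rotor: r = 147 mm = 14.7 cm
133,016.7 = 1.118 × 10⁻⁵ × 14.7 × N²
N² = 133,016.7 / (16.4346 × 10⁻⁵) = 809,369,866
N ≈ √809,369,866 ≈ 28,449.4

≈ 28450 RPM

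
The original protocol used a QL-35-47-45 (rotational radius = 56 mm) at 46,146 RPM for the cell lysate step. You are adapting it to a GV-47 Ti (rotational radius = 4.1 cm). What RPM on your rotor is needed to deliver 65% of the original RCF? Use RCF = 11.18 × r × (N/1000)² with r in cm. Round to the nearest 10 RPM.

≈ 43480 RPM

Original rotor: r = 56 mm = 5.6 cm
RCF_original = 11.18 × 5.6 × (46.146)² = 11.18 × 5.6 × 2,129.453316 ≈ 133,320.8 × g
Target RCF = 0.65 × 133,320.8 ≈ 86,658.5 × g
86,658.5 = 11.18 × 4.1 × (N/1000)²
(N/1000)² = 86,658.5 / 45.838 = 1890.538
N = 1000 × √1890.538 ≈ 43,480.3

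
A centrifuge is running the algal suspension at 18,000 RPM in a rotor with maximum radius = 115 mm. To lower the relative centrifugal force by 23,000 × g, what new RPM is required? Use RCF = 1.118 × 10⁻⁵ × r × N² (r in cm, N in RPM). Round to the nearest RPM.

12046 RPM

r = 115 mm = 11.5 cm
Current RCF = 1.118 × 10⁻⁵ × 11.5 × (18000)² = 1.118 × 10⁻⁵ × 11.5 × 324,000,000 ≈ 41,656.7 × g
Target RCF = 41,656.7 − 23,000 = 18,656.7 × g
N² = 18,656.7 / (12.857 × 10⁻⁵) = 145,109,279
N ≈ √145,109,279 ≈ 12,046.1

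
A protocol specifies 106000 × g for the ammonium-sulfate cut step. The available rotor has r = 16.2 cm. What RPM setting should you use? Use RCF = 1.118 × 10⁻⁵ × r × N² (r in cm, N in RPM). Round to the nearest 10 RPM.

106,000 = 1.118 × 10⁻⁵ × 16.2 × N²
N² = 106,000 / (18.1116 × 10⁻⁵) = 585,260,275
N ≈ √585,260,275 ≈ 24,192.2

24190 RPM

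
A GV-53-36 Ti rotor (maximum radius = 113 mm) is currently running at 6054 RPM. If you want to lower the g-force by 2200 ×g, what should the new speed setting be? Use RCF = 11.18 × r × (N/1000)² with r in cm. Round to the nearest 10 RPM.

≈ 4390 RPM

r = 113 mm = 11.3 cm
Current RCF = 11.18 × 11.3 × (6.054)² = 11.18 × 11.3 × 36.650916 ≈ 4,630.3 × g
Target RCF = 4,630.3 − 2,200 = 2,430.3 × g
(N/1000)² = 2,430.3 / 126.334 = 19.2371
N = 1000 × √19.2371 ≈ 4,386.0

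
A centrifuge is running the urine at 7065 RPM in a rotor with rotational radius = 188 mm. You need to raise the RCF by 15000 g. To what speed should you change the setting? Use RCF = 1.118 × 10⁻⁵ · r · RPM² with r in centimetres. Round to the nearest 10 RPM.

r = 188 mm = 18.8 cm
Current RCF = 1.118 × 10⁻⁵ × 18.8 × (7065)² = 1.118 × 10⁻⁵ × 18.8 × 49,914,225 ≈ 10,491.2 × g
Target RCF = 10,491.2 + 15,000 = 25,491.2 × g
N² = 25,491.2 / (21.0184 × 10⁻⁵) = 121,280,402
N ≈ √121,280,402 ≈ 11,012.7

11010 RPM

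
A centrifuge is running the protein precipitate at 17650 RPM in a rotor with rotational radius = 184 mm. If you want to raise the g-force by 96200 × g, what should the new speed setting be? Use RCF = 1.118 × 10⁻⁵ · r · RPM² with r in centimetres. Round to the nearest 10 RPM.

r = 184 mm = 18.4 cm
Current RCF = 1.118 × 10⁻⁵ × 18.4 × (17650)² = 1.118 × 10⁻⁵ × 18.4 × 311,522,500 ≈ 64,083.9 × g
Target RCF = 64,083.9 + 96,200 = 160,283.9 × g
N² = 160,283.9 / (20.5712 × 10⁻⁵) = 779,166,505
N ≈ √779,166,505 ≈ 27,913.6

27910 RPM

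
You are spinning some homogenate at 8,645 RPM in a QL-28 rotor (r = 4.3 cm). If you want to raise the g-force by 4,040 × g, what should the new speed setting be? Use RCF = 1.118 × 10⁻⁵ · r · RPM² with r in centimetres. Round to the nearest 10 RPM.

Current RCF = 1.118 × 10⁻⁵ × 4.3 × (8645)² = 1.118 × 10⁻⁵ × 4.3 × 74,736,025 ≈ 3,592.9 × g
Target RCF = 3,592.9 + 4,040 = 7,632.9 × g
N² = 7,632.9 / (4.8074 × 10⁻⁵) = 158,773,973
N ≈ √158,773,973 ≈ 12,600.6

≈ 12600 RPM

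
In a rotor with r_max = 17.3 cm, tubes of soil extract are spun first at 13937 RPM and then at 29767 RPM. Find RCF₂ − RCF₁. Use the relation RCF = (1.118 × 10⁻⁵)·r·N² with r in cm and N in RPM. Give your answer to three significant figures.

134000 x g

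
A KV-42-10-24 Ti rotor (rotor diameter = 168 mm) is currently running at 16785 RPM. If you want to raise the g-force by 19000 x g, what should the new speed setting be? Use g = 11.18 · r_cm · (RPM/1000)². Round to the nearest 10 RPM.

≈ 22000 RPM

r = 168 mm / 2 = 84 mm = 8.4 cm
Current RCF = 11.18 × 8.4 × (16.785)² = 11.18 × 8.4 × 281.736225 ≈ 26,458.4 × g
Target RCF = 26,458.4 + 19,000 = 45,458.4 × g
(N/1000)² = 45,458.4 / 93.912 = 484.0532
N = 1000 × √484.0532 ≈ 22,001.2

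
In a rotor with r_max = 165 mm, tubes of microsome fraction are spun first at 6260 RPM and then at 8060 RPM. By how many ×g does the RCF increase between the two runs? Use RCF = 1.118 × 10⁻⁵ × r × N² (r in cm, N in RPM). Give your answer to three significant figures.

r = 165 mm = 16.5 cm
RCF₁ = 1.118 × 10⁻⁵ × 16.5 × (6260)² = 1.118 × 10⁻⁵ × 16.5 × 39,187,600 ≈ 7,228.9 × g
RCF₂ = 1.118 × 10⁻⁵ × 16.5 × (8060)² = 1.118 × 10⁻⁵ × 16.5 × 64,963,600 ≈ 11,983.8 × g
Increase = 11,983.8 − 7,228.9 = 4,754.9

4750 ×g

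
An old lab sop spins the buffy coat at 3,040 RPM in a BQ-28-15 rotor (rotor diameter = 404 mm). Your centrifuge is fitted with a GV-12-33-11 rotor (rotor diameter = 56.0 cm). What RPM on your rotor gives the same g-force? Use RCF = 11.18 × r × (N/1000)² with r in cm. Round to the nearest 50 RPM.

Original rotor: r = 404 mm / 2 = 202 mm = 20.2 cm
RCF_original = 11.18 × 20.2 × (3.04)² = 11.18 × 20.2 × 9.2416 ≈ 2,087.1 × g
Your rotor: r = 56.0 / 2 = 28 cm
2,087.1 = 11.18 × 28 × (N/1000)²
(N/1000)² = 2,087.1 / 313.04 = 6.667199
N = 1000 × √6.667199 ≈ 2,582.1

2600 RPM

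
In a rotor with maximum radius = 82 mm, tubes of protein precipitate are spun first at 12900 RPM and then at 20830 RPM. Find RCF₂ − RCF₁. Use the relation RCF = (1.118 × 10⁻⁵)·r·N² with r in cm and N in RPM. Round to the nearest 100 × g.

r = 82 mm = 8.2 cm
RCF₁ = 1.118 × 10⁻⁵ × 8.2 × (12900)² = 1.118 × 10⁻⁵ × 8.2 × 166,410,000 ≈ 15,255.8 × g
RCF₂ = 1.118 × 10⁻⁵ × 8.2 × (20830)² = 1.118 × 10⁻⁵ × 8.2 × 433,888,900 ≈ 39,777.2 × g
Increase = 39,777.2 − 15,255.8 = 24,521.4

≈ 24500 g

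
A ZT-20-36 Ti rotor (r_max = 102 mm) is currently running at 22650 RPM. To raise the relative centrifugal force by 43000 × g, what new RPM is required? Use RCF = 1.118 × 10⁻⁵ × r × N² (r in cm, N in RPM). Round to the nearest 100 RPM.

≈ 29800 RPM

r = 102 mm = 10.2 cm
Current RCF = 1.118 × 10⁻⁵ × 10.2 × (22650)² = 1.118 × 10⁻⁵ × 10.2 × 513,022,500 ≈ 58,503 × g
Target RCF = 58,503 + 43,000 = 101,503 × g
N² = 101,503 / (11.4036 × 10⁻⁵) = 890,096,110
N ≈ √890,096,110 ≈ 29,834.5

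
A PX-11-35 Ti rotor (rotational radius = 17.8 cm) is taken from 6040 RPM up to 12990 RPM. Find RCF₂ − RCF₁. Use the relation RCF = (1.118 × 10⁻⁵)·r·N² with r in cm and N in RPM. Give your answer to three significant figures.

RCF₁ = 1.118 × 10⁻⁵ × 17.8 × (6040)² = 1.118 × 10⁻⁵ × 17.8 × 36,481,600 ≈ 7,260 × g
RCF₂ = 1.118 × 10⁻⁵ × 17.8 × (12990)² = 1.118 × 10⁻⁵ × 17.8 × 168,740,100 ≈ 33,580 × g
Increase = 33,580 − 7,260 = 26,320

≈ 26300 ×g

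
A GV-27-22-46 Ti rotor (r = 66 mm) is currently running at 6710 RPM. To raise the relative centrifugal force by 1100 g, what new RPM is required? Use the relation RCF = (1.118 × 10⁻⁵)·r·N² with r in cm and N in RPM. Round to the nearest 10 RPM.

r = 66 mm = 6.6 cm
Current RCF = 1.118 × 10⁻⁵ × 6.6 × (6710)² = 1.118 × 10⁻⁵ × 6.6 × 45,024,100 ≈ 3,322.2 × g
Target RCF = 3,322.2 + 1,100 = 4,422.2 × g
N² = 4,422.2 / (7.3788 × 10⁻⁵) = 59,931,154
N ≈ √59,931,154 ≈ 7,741.5

N₂ ≈ 7740 RPM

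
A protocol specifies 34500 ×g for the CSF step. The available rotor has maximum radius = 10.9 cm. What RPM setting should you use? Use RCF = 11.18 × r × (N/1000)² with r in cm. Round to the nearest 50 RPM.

N ≈ 16850 RPM

34,500 = 11.18 × 10.9 × (N/1000)²
(N/1000)² = 34,500 / 121.862 = 283.1071
N = 1000 × √283.1071 ≈ 16,825.8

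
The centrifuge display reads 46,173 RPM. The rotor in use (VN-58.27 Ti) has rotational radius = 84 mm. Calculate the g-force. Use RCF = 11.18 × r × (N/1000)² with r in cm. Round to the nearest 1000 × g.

200000 g

r = 84 mm = 8.4 cm
RCF = 11.18 × 8.4 × (46.173)² = 11.18 × 8.4 × 2,131.945929 ≈ 200,215.3 × g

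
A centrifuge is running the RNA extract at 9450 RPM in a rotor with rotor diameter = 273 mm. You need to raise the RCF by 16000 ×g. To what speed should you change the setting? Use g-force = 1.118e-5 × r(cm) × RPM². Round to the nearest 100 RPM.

≈ 13900 RPM

r = 273 mm / 2 = 136.5 mm = 13.65 cm
Current RCF = 1.118 × 10⁻⁵ × 13.65 × (9450)² = 1.118 × 10⁻⁵ × 13.65 × 89,302,500 ≈ 13,628.2 × g
Target RCF = 13,628.2 + 16,000 = 29,628.2 × g
N² = 29,628.2 / (15.2607 × 10⁻⁵) = 194,147,057
N ≈ √194,147,057 ≈ 13,933.7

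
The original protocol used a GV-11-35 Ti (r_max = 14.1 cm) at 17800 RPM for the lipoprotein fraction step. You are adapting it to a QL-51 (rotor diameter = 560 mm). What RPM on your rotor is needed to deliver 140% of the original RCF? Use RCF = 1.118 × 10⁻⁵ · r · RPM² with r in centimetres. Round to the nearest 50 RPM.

≈ 14950 RPM

RCF = 1.118 × 10⁻⁵ × r × N²
RCF_original = 1.118 × 10⁻⁵ × 14.1 × (17800)² = 1.118 × 10⁻⁵ × 14.1 × 316,840,000 ≈ 49,946 × g
Target RCF = 1.4 × 49,946 ≈ 69,924.4 × g
Your rotor: r = 560 mm / 2 = 280 mm = 28 cm
69,924.4 = 1.118 × 10⁻⁵ × 28 × N²
N² = 69,924.4 / (31.304 × 10⁻⁵) = 223,372,093
N ≈ √223,372,093 ≈ 14,945.6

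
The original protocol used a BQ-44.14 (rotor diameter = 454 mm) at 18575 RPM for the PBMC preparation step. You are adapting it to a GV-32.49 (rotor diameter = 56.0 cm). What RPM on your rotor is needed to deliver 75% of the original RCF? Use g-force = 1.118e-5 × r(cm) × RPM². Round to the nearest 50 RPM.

14500 RPM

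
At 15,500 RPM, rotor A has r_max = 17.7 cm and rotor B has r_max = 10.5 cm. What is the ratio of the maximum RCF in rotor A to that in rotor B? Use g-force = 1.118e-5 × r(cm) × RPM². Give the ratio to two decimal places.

At fixed N, RCF ∝ r, so RCF_A/RCF_B = r_A/r_B = 17.7 / 10.5 = 1.6857.

1.69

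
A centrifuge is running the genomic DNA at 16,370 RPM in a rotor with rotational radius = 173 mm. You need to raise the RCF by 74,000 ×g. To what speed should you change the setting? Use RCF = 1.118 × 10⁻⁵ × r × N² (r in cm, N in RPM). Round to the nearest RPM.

N₂ ≈ 25506 RPM

r = 173 mm = 17.3 cm
Current RCF = 1.118 × 10⁻⁵ × 17.3 × (16370)² = 1.118 × 10⁻⁵ × 17.3 × 267,976,900 ≈ 51,830.5 × g
Target RCF = 51,830.5 + 74,000 = 125,830.5 × g
N² = 125,830.5 / (19.3414 × 10⁻⁵) = 650,575,967
N ≈ √650,575,967 ≈ 25,506.4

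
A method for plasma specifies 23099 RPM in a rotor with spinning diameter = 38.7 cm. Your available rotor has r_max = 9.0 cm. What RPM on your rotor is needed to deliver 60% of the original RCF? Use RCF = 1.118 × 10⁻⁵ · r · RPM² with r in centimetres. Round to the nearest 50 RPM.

26250 RPM

Original rotor: r = 38.7 / 2 = 19.35 cm
RCF_original = 1.118 × 10⁻⁵ × 19.35 × (23099)² = 1.118 × 10⁻⁵ × 19.35 × 533,563,801 ≈ 115,427.5 × g
Target RCF = 0.6 × 115,427.5 ≈ 69,256.5 × g
69,256.5 = 1.118 × 10⁻⁵ × 9 × N²
N² = 69,256.5 / (10.062 × 10⁻⁵) = 688,297,555
N ≈ √688,297,555 ≈ 26,235.4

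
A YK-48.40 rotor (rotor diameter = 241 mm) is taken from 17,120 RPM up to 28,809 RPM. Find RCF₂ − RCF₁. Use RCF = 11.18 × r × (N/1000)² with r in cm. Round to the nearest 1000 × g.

≈ 72000 × g

r = 241 mm / 2 = 120.5 mm = 12.05 cm
RCF₁ = 11.18 × 12.05 × (17.12)² = 11.18 × 12.05 × 293.0944 ≈ 39,485.4 × g
RCF₂ = 11.18 × 12.05 × (28.809)² = 11.18 × 12.05 × 829.958481 ≈ 111,811.2 × g
Increase = 111,811.2 − 39,485.4 = 72,325.8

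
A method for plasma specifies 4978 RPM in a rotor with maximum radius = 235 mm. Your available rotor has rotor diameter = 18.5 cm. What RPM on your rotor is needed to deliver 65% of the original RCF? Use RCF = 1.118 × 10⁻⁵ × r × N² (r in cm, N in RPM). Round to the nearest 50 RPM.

≈ 6400 RPM

Original rotor: r = 235 mm = 23.5 cm
RCF_original = 1.118 × 10⁻⁵ × 23.5 × (4978)² = 1.118 × 10⁻⁵ × 23.5 × 24,780,484 ≈ 6,510.6 × g
Target RCF = 0.65 × 6,510.6 ≈ 4,231.9 × g
Your rotor: r = 18.5 / 2 = 9.25 cm
4,231.9 = 1.118 × 10⁻⁵ × 9.25 × N²
N² = 4,231.9 / (10.3415 × 10⁻⁵) = 40,921,530
N ≈ √40,921,530 ≈ 6,397.0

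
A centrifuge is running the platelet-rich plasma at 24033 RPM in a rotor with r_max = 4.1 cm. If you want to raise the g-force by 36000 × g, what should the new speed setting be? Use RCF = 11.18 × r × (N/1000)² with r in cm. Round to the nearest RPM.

≈ 36918 RPM

Current RCF = 11.18 × 4.1 × (24.033)² = 11.18 × 4.1 × 577.585089 ≈ 26,475.3 × g
Target RCF = 26,475.3 + 36,000 = 62,475.3 × g
(N/1000)² = 62,475.3 / 45.838 = 1362.959
N = 1000 × √1362.959 ≈ 36,918.3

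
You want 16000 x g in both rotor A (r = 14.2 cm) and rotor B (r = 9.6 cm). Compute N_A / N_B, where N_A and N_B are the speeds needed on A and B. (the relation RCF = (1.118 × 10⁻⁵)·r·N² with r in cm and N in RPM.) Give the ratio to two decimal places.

0.82

At fixed RCF, N ∝ 1/√r, so N_A/N_B = √(r_B/r_A) = √(9.6/14.2) = √0.676056 = 0.8222.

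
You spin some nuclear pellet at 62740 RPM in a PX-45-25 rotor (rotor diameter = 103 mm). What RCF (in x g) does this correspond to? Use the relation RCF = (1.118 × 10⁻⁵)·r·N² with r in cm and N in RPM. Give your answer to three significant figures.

r = 103 mm / 2 = 51.5 mm = 5.15 cm
RCF = 1.118 × 10⁻⁵ × 5.15 × (62740)² = 1.118 × 10⁻⁵ × 5.15 × 3,936,307,600 ≈ 226,640.8 × g

≈ 227000 x g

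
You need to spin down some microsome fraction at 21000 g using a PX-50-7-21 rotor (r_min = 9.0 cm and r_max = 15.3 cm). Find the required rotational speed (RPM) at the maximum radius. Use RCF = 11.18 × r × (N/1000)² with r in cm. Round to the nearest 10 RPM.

Use r_max = 15.3 cm.
21,000 = 11.18 × 15.3 × (N/1000)²
(N/1000)² = 21,000 / 171.054 = 122.7682
N = 1000 × √122.7682 ≈ 11,080.1

N ≈ 11080 RPM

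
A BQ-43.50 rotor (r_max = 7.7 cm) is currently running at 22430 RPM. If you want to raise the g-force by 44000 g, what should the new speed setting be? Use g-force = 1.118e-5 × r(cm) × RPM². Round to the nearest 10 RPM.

Current RCF = 1.118 × 10⁻⁵ × 7.7 × (22430)² = 1.118 × 10⁻⁵ × 7.7 × 503,104,900 ≈ 43,310.3 × g
Target RCF = 43,310.3 + 44,000 = 87,310.3 × g
N² = 87,310.3 / (8.6086 × 10⁻⁵) = 1,014,221,825
N ≈ √1,014,221,825 ≈ 31,846.8

≈ 31850 RPM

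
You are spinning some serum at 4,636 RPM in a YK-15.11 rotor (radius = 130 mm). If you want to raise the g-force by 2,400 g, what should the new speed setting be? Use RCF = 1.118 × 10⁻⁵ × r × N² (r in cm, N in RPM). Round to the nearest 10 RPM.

6160 RPM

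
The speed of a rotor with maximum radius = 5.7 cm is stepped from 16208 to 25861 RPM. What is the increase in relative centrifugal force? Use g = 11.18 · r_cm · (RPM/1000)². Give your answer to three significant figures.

≈ 25900 x g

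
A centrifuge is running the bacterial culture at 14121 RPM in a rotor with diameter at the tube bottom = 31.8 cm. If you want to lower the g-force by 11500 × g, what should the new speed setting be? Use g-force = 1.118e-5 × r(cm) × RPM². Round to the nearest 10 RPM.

11610 RPM

r = 31.8 / 2 = 15.9 cm
Current RCF = 1.118 × 10⁻⁵ × 15.9 × (14121)² = 1.118 × 10⁻⁵ × 15.9 × 199,402,641 ≈ 35,446.2 × g
Target RCF = 35,446.2 − 11,500 = 23,946.2 × g
N² = 23,946.2 / (17.7762 × 10⁻⁵) = 134,709,330
N ≈ √134,709,330 ≈ 11,606.4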